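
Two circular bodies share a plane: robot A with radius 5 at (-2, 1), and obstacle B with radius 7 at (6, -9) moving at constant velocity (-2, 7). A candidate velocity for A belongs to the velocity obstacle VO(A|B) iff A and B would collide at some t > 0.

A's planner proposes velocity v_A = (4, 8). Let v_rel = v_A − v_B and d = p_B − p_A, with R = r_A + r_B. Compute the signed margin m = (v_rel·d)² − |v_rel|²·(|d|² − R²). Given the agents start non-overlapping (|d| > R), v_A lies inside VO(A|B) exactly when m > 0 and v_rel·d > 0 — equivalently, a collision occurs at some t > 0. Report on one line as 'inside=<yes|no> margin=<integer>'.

d = (8, -10),  |d|² = 164;  R = 5+7 = 12,  c = 164−12² = 20
v_rel = (6, 1),  |v_rel|² = 37;  v_rel·d = (6)·(8) + (1)·(-10) = 38
37·t² − 76·t + 20 = 0  ⇒  m = 38² − 37·20 = 704
m = 704 > 0,  v_rel·d = 38 > 0  ⇒  inside

inside=yes margin=704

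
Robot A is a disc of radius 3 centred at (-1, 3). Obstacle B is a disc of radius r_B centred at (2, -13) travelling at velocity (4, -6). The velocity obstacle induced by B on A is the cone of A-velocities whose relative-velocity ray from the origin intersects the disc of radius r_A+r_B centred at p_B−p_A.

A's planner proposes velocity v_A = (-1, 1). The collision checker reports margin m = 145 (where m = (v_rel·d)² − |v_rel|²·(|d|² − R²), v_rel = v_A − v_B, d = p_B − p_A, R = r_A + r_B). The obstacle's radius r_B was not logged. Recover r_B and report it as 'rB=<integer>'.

m = 145
d = (3, -16);  v_rel = (-5, 7),  |v_rel|² = 74
v_rel×d = (-5)·(-16) − (7)·(3) = 59
since m = R²·74 − 59²:  R² = (3481 + 145) / 74 = 49
R = √49 = 7  ⇒  r_B = 7 − 3 = 4

rB=4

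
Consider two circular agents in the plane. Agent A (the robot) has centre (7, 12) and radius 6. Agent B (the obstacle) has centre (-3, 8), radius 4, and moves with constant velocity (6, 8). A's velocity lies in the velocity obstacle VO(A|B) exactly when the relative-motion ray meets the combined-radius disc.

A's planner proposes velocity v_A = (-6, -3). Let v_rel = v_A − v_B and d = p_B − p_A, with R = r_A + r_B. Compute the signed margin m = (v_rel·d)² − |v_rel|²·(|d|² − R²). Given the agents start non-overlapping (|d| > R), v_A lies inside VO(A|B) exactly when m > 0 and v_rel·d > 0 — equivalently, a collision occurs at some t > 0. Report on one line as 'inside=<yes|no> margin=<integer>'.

d = (-10, -4),  |d|² = 116;  R = 6+4 = 10,  c = 116−10² = 16
v_rel = (-12, -11),  |v_rel|² = 265;  v_rel·d = (-12)·(-10) + (-11)·(-4) = 164
265·t² − 328·t + 16 = 0  ⇒  m = 164² − 265·16 = 22656
m = 22656 > 0,  v_rel·d = 164 > 0  ⇒  inside

inside=yes margin=22656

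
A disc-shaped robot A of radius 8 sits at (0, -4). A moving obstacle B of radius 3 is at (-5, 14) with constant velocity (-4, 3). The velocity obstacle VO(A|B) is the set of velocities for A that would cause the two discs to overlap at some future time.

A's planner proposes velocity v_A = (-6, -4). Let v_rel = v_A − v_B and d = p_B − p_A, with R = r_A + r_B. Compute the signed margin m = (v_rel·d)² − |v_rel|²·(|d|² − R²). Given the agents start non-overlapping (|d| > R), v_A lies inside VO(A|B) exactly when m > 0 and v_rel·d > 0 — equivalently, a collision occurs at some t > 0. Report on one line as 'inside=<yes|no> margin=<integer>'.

d = (-5, 18),  |d|² = 349;  R = 8+3 = 11,  c = 349−11² = 228
v_rel = (-2, -7),  |v_rel|² = 53;  v_rel·d = (-2)·(-5) + (-7)·(18) = -116
53·t² + 232·t + 228 = 0  ⇒  m = (-116)² − 53·228 = 1372
m = 1372 > 0,  v_rel·d = -116 < 0  ⇒  outside

inside=no margin=1372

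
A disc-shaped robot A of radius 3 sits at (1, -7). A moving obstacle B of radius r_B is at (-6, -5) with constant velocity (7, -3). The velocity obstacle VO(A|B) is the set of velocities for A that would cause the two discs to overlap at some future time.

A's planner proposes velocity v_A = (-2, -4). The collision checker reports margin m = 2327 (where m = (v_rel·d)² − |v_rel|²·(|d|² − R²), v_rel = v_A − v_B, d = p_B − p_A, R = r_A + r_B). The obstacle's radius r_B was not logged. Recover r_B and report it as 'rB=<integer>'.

m = 2327
d = (-7, 2);  v_rel = (-9, -1),  |v_rel|² = 82
v_rel×d = (-9)·(2) − (-1)·(-7) = -25
since m = R²·82 − (-25)²:  R² = (625 + 2327) / 82 = 36
R = √36 = 6  ⇒  r_B = 6 − 3 = 3

rB=3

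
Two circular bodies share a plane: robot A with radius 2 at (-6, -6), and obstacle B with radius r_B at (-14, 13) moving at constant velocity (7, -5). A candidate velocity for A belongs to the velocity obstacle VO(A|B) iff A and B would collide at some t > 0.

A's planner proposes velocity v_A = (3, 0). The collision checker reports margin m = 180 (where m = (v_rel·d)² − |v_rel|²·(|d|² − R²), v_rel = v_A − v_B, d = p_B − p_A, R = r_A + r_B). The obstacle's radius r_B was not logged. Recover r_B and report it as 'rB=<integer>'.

m = 180
d = (-8, 19);  v_rel = (-4, 5),  |v_rel|² = 41
v_rel×d = (-4)·(19) − (5)·(-8) = -36
since m = R²·41 − (-36)²:  R² = (1296 + 180) / 41 = 36
R = √36 = 6  ⇒  r_B = 6 − 2 = 4

rB=4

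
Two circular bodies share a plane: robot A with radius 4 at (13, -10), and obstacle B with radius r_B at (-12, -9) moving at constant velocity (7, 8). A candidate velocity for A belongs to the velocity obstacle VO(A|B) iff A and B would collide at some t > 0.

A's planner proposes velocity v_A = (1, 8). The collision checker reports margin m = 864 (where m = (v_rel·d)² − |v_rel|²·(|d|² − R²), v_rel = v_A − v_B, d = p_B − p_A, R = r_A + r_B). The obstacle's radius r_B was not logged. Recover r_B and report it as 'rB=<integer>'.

m = 864
d = (-25, 1);  v_rel = (-6, 0),  |v_rel|² = 36
v_rel×d = (-6)·(1) − (0)·(-25) = -6
since m = R²·36 − (-6)²:  R² = (36 + 864) / 36 = 25
R = √25 = 5  ⇒  r_B = 5 − 4 = 1

rB=1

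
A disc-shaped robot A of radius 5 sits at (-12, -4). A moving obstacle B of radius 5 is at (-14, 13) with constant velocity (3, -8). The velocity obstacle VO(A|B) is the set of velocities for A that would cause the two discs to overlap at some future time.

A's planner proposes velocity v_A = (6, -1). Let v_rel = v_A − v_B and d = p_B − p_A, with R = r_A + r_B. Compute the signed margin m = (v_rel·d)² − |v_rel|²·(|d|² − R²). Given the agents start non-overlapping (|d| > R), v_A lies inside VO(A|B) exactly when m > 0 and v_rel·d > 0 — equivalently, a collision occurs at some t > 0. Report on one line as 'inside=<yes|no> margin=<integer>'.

d = (-2, 17),  |d|² = 293;  R = 5+5 = 10,  c = 293−10² = 193
v_rel = (3, 7),  |v_rel|² = 58;  v_rel·d = (3)·(-2) + (7)·(17) = 113
58·t² − 226·t + 193 = 0  ⇒  m = 113² − 58·193 = 1575
m = 1575 > 0,  v_rel·d = 113 > 0  ⇒  inside

inside=yes margin=1575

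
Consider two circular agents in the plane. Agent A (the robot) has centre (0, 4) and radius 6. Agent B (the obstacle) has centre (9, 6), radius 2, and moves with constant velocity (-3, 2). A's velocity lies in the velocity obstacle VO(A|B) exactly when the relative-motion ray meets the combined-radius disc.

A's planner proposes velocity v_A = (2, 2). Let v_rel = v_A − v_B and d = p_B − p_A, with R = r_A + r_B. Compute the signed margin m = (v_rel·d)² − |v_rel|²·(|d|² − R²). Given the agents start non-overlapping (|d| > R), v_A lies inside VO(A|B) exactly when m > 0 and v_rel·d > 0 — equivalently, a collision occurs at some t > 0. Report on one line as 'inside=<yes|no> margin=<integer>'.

d = (9, 2),  |d|² = 85;  R = 6+2 = 8,  c = 85−8² = 21
v_rel = (5, 0),  |v_rel|² = 25;  v_rel·d = (5)·(9) + (0)·(2) = 45
25·t² − 90·t + 21 = 0  ⇒  m = 45² − 25·21 = 1500
m = 1500 > 0,  v_rel·d = 45 > 0  ⇒  inside

inside=yes margin=1500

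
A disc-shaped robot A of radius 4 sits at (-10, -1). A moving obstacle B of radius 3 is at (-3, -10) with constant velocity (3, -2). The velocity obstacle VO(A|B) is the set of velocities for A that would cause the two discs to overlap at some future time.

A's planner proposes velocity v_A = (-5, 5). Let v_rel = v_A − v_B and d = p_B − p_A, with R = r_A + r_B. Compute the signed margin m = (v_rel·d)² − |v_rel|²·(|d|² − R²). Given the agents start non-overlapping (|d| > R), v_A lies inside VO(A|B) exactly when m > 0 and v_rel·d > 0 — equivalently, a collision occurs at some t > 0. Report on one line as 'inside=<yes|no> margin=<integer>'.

d = (7, -9),  |d|² = 130;  R = 4+3 = 7,  c = 130−7² = 81
v_rel = (-8, 7),  |v_rel|² = 113;  v_rel·d = (-8)·(7) + (7)·(-9) = -119
113·t² + 238·t + 81 = 0  ⇒  m = (-119)² − 113·81 = 5008
m = 5008 > 0,  v_rel·d = -119 < 0  ⇒  outside

inside=no margin=5008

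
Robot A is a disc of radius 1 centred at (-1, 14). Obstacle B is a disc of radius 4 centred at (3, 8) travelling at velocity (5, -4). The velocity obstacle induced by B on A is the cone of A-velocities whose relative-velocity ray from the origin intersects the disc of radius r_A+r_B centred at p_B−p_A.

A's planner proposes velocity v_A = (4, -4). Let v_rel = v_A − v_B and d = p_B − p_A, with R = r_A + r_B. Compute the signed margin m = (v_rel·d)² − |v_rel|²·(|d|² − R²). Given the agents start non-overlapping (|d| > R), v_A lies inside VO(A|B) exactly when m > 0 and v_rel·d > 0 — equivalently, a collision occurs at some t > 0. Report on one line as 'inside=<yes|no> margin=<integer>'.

d = (4, -6),  |d|² = 52;  R = 1+4 = 5,  c = 52−5² = 27
v_rel = (-1, 0),  |v_rel|² = 1;  v_rel·d = (-1)·(4) + (0)·(-6) = -4
1·t² + 8·t + 27 = 0  ⇒  m = (-4)² − 1·27 = -11
m = -11 < 0,  v_rel·d = -4 < 0  ⇒  outside

inside=no margin=-11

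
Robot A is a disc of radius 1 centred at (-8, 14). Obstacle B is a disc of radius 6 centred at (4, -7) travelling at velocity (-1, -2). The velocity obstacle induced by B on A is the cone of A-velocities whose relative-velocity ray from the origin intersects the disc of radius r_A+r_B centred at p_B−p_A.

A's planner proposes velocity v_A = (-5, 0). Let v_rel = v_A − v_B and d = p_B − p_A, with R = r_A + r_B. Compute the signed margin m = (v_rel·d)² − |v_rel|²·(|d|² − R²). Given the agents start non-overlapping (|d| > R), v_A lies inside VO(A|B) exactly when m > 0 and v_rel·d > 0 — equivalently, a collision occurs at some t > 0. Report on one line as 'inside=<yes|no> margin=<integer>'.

d = (12, -21),  |d|² = 585;  R = 1+6 = 7,  c = 585−7² = 536
v_rel = (-4, 2),  |v_rel|² = 20;  v_rel·d = (-4)·(12) + (2)·(-21) = -90
20·t² + 180·t + 536 = 0  ⇒  m = (-90)² − 20·536 = -2620
m = -2620 < 0,  v_rel·d = -90 < 0  ⇒  outside

inside=no margin=-2620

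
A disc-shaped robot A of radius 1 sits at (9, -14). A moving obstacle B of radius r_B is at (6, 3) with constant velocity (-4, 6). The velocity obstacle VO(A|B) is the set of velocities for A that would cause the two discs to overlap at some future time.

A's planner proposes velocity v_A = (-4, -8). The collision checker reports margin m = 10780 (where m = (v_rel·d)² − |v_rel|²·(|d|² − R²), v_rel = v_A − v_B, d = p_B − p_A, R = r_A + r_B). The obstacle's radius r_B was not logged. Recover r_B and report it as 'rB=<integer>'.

m = 10780
d = (-3, 17);  v_rel = (0, -14),  |v_rel|² = 196
v_rel×d = (0)·(17) − (-14)·(-3) = -42
since m = R²·196 − (-42)²:  R² = (1764 + 10780) / 196 = 64
R = √64 = 8  ⇒  r_B = 8 − 1 = 7

rB=7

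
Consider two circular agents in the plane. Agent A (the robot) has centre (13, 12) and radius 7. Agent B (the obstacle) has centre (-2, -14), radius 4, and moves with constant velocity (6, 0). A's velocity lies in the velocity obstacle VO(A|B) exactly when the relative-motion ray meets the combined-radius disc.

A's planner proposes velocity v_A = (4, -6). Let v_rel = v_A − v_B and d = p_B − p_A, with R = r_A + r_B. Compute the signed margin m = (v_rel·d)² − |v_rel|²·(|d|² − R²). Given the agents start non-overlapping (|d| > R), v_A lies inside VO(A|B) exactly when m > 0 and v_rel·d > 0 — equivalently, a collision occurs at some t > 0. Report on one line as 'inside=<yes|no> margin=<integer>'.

d = (-15, -26),  |d|² = 901;  R = 7+4 = 11,  c = 901−11² = 780
v_rel = (-2, -6),  |v_rel|² = 40;  v_rel·d = (-2)·(-15) + (-6)·(-26) = 186
40·t² − 372·t + 780 = 0  ⇒  m = 186² − 40·780 = 3396
m = 3396 > 0,  v_rel·d = 186 > 0  ⇒  inside

inside=yes margin=3396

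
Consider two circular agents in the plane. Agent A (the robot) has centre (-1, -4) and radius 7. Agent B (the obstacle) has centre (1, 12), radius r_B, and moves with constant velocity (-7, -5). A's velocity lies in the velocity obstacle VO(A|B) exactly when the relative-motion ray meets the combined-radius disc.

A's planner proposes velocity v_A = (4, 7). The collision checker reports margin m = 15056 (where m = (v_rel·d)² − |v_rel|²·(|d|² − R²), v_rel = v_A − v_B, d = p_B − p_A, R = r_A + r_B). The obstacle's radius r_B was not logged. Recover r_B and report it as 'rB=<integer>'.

m = 15056
d = (2, 16);  v_rel = (11, 12),  |v_rel|² = 265
v_rel×d = (11)·(16) − (12)·(2) = 152
since m = R²·265 − 152²:  R² = (23104 + 15056) / 265 = 144
R = √144 = 12  ⇒  r_B = 12 − 7 = 5

rB=5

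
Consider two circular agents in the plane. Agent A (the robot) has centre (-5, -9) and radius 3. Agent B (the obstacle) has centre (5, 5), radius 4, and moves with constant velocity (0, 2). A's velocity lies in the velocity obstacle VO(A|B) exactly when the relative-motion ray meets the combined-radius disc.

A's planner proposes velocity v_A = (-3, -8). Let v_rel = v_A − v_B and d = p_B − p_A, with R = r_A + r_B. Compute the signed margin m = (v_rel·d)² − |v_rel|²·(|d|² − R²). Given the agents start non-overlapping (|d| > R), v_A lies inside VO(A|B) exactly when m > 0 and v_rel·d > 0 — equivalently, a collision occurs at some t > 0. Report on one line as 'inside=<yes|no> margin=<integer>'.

d = (10, 14),  |d|² = 296;  R = 3+4 = 7,  c = 296−7² = 247
v_rel = (-3, -10),  |v_rel|² = 109;  v_rel·d = (-3)·(10) + (-10)·(14) = -170
109·t² + 340·t + 247 = 0  ⇒  m = (-170)² − 109·247 = 1977
m = 1977 > 0,  v_rel·d = -170 < 0  ⇒  outside

inside=no margin=1977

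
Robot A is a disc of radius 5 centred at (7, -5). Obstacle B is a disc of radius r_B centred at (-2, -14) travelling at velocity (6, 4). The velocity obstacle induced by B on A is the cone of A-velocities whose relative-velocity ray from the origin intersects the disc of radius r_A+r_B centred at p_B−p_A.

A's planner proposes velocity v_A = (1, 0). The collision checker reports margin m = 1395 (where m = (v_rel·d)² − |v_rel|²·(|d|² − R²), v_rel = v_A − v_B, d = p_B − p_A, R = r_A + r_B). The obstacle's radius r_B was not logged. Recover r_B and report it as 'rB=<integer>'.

m = 1395
d = (-9, -9);  v_rel = (-5, -4),  |v_rel|² = 41
v_rel×d = (-5)·(-9) − (-4)·(-9) = 9
since m = R²·41 − 9²:  R² = (81 + 1395) / 41 = 36
R = √36 = 6  ⇒  r_B = 6 − 5 = 1

rB=1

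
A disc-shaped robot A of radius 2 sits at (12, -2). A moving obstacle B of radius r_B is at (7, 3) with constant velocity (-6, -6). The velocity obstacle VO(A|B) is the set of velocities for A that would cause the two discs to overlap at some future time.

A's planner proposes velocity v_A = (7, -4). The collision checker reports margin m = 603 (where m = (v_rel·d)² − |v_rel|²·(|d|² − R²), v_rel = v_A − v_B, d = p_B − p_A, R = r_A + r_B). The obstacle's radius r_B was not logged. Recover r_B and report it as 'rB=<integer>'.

m = 603
d = (-5, 5);  v_rel = (13, 2),  |v_rel|² = 173
v_rel×d = (13)·(5) − (2)·(-5) = 75
since m = R²·173 − 75²:  R² = (5625 + 603) / 173 = 36
R = √36 = 6  ⇒  r_B = 6 − 2 = 4

rB=4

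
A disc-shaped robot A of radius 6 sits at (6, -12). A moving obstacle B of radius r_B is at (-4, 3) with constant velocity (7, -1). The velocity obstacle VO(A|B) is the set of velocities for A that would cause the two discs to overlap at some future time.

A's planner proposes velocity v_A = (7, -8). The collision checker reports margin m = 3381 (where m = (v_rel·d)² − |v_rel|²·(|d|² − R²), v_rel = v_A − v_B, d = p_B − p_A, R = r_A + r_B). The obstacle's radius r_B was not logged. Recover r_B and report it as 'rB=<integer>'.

m = 3381
d = (-10, 15);  v_rel = (0, -7),  |v_rel|² = 49
v_rel×d = (0)·(15) − (-7)·(-10) = -70
since m = R²·49 − (-70)²:  R² = (4900 + 3381) / 49 = 169
R = √169 = 13  ⇒  r_B = 13 − 6 = 7

rB=7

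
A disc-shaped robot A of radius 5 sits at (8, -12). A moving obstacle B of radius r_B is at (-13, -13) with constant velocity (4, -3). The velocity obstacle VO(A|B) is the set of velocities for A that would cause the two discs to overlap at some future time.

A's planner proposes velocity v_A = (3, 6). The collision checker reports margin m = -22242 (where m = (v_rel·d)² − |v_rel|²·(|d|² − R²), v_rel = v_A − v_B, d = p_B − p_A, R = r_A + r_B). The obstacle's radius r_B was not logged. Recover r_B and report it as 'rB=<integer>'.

m = -22242
d = (-21, -1);  v_rel = (-1, 9),  |v_rel|² = 82
v_rel×d = (-1)·(-1) − (9)·(-21) = 190
since m = R²·82 − 190²:  R² = (36100 + -22242) / 82 = 169
R = √169 = 13  ⇒  r_B = 13 − 5 = 8

rB=8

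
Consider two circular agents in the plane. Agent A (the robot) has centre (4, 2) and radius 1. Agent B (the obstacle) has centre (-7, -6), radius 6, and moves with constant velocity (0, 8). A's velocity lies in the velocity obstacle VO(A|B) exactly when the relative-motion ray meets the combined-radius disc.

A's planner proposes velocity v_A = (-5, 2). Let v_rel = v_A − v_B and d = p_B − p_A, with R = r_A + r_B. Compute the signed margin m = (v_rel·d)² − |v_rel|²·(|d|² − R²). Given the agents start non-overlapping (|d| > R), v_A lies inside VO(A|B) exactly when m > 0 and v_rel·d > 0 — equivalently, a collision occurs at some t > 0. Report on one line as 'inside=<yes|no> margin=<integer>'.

d = (-11, -8),  |d|² = 185;  R = 1+6 = 7,  c = 185−7² = 136
v_rel = (-5, -6),  |v_rel|² = 61;  v_rel·d = (-5)·(-11) + (-6)·(-8) = 103
61·t² − 206·t + 136 = 0  ⇒  m = 103² − 61·136 = 2313
m = 2313 > 0,  v_rel·d = 103 > 0  ⇒  inside

inside=yes margin=2313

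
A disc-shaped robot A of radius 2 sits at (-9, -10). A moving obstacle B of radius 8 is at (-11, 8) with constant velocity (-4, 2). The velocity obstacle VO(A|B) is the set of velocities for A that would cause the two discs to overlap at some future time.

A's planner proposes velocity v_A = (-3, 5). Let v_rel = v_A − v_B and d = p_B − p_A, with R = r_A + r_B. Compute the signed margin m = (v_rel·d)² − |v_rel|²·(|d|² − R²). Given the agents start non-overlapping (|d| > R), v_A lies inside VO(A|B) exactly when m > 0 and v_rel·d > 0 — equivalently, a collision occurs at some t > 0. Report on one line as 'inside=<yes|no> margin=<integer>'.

d = (-2, 18),  |d|² = 328;  R = 2+8 = 10,  c = 328−10² = 228
v_rel = (1, 3),  |v_rel|² = 10;  v_rel·d = (1)·(-2) + (3)·(18) = 52
10·t² − 104·t + 228 = 0  ⇒  m = 52² − 10·228 = 424
m = 424 > 0,  v_rel·d = 52 > 0  ⇒  inside

inside=yes margin=424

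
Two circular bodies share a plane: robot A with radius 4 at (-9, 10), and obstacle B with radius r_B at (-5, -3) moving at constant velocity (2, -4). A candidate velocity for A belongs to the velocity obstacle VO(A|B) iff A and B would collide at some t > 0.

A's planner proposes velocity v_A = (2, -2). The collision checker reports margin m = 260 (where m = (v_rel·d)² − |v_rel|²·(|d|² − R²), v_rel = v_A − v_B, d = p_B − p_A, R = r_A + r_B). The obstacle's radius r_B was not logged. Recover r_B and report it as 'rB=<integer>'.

m = 260
d = (4, -13);  v_rel = (0, 2),  |v_rel|² = 4
v_rel×d = (0)·(-13) − (2)·(4) = -8
since m = R²·4 − (-8)²:  R² = (64 + 260) / 4 = 81
R = √81 = 9  ⇒  r_B = 9 − 4 = 5

rB=5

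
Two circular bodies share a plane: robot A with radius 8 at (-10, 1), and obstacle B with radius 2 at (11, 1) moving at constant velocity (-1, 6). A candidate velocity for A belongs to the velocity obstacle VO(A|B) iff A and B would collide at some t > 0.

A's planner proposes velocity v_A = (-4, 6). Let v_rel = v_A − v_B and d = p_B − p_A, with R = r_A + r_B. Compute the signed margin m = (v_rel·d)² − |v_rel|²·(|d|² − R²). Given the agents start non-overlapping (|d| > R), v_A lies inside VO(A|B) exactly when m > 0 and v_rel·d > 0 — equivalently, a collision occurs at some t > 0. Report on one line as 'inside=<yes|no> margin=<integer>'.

d = (21, 0),  |d|² = 441;  R = 8+2 = 10,  c = 441−10² = 341
v_rel = (-3, 0),  |v_rel|² = 9;  v_rel·d = (-3)·(21) + (0)·(0) = -63
9·t² + 126·t + 341 = 0  ⇒  m = (-63)² − 9·341 = 900
m = 900 > 0,  v_rel·d = -63 < 0  ⇒  outside

inside=no margin=900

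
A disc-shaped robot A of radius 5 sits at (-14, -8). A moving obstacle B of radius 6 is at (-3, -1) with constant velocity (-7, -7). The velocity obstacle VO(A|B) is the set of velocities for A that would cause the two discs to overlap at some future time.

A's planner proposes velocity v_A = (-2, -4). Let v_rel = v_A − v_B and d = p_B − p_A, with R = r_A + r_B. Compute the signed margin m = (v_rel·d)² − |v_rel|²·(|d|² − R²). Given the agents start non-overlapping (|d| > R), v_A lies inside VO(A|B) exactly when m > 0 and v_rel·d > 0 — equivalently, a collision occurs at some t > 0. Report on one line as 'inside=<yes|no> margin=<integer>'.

d = (11, 7),  |d|² = 170;  R = 5+6 = 11,  c = 170−11² = 49
v_rel = (5, 3),  |v_rel|² = 34;  v_rel·d = (5)·(11) + (3)·(7) = 76
34·t² − 152·t + 49 = 0  ⇒  m = 76² − 34·49 = 4110
m = 4110 > 0,  v_rel·d = 76 > 0  ⇒  inside

inside=yes margin=4110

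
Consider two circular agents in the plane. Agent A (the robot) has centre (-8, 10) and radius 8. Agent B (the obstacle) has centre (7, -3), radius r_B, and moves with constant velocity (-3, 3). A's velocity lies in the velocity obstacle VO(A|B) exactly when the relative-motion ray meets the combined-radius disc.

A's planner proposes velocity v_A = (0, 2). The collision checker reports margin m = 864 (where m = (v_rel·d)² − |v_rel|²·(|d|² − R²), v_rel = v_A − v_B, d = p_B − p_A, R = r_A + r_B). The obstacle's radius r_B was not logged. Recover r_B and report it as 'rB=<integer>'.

m = 864
d = (15, -13);  v_rel = (3, -1),  |v_rel|² = 10
v_rel×d = (3)·(-13) − (-1)·(15) = -24
since m = R²·10 − (-24)²:  R² = (576 + 864) / 10 = 144
R = √144 = 12  ⇒  r_B = 12 − 8 = 4

rB=4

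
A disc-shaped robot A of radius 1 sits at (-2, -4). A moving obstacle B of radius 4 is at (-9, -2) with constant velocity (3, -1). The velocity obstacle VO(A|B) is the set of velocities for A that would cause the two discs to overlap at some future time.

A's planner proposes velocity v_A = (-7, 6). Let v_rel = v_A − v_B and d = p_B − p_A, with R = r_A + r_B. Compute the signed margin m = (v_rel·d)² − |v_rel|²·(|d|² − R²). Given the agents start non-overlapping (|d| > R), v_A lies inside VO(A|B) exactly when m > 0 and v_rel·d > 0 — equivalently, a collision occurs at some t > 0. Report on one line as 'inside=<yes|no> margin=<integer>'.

d = (-7, 2),  |d|² = 53;  R = 1+4 = 5,  c = 53−5² = 28
v_rel = (-10, 7),  |v_rel|² = 149;  v_rel·d = (-10)·(-7) + (7)·(2) = 84
149·t² − 168·t + 28 = 0  ⇒  m = 84² − 149·28 = 2884
m = 2884 > 0,  v_rel·d = 84 > 0  ⇒  inside

inside=yes margin=2884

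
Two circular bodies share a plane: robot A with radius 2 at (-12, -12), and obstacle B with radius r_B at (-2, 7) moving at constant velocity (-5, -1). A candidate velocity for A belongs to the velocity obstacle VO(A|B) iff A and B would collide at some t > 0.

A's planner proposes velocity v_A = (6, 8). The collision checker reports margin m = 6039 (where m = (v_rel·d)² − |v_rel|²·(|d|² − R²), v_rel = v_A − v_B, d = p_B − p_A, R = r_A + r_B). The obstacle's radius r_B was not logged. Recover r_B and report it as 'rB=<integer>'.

m = 6039
d = (10, 19);  v_rel = (11, 9),  |v_rel|² = 202
v_rel×d = (11)·(19) − (9)·(10) = 119
since m = R²·202 − 119²:  R² = (14161 + 6039) / 202 = 100
R = √100 = 10  ⇒  r_B = 10 − 2 = 8

rB=8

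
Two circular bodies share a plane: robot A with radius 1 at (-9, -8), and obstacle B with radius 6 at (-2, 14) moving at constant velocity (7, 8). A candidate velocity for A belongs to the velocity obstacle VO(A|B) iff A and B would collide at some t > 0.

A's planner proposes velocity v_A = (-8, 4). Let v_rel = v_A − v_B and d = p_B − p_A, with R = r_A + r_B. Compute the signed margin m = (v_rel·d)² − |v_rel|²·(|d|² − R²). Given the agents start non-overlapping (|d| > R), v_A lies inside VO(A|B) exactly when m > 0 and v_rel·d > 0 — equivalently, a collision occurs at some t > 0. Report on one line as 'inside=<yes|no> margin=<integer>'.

d = (7, 22),  |d|² = 533;  R = 1+6 = 7,  c = 533−7² = 484
v_rel = (-15, -4),  |v_rel|² = 241;  v_rel·d = (-15)·(7) + (-4)·(22) = -193
241·t² + 386·t + 484 = 0  ⇒  m = (-193)² − 241·484 = -79395
m = -79395 < 0,  v_rel·d = -193 < 0  ⇒  outside

inside=no margin=-79395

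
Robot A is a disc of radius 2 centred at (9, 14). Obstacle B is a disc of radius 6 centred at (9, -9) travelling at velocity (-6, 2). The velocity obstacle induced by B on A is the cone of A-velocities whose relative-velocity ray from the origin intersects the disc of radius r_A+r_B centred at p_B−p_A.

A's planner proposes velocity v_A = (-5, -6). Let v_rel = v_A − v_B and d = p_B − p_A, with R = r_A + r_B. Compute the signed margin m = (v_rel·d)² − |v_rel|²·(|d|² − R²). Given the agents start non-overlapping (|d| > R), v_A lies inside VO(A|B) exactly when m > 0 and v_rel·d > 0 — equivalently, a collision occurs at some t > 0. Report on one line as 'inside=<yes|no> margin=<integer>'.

d = (0, -23),  |d|² = 529;  R = 2+6 = 8,  c = 529−8² = 465
v_rel = (1, -8),  |v_rel|² = 65;  v_rel·d = (1)·(0) + (-8)·(-23) = 184
65·t² − 368·t + 465 = 0  ⇒  m = 184² − 65·465 = 3631
m = 3631 > 0,  v_rel·d = 184 > 0  ⇒  inside

inside=yes margin=3631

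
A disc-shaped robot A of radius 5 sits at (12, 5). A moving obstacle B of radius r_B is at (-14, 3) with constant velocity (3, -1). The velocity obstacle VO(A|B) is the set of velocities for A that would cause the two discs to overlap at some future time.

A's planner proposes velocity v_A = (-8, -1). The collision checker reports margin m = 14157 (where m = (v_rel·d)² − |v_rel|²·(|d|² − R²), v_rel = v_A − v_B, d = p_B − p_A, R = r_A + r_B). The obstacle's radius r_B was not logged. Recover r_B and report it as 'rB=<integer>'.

m = 14157
d = (-26, -2);  v_rel = (-11, 0),  |v_rel|² = 121
v_rel×d = (-11)·(-2) − (0)·(-26) = 22
since m = R²·121 − 22²:  R² = (484 + 14157) / 121 = 121
R = √121 = 11  ⇒  r_B = 11 − 5 = 6

rB=6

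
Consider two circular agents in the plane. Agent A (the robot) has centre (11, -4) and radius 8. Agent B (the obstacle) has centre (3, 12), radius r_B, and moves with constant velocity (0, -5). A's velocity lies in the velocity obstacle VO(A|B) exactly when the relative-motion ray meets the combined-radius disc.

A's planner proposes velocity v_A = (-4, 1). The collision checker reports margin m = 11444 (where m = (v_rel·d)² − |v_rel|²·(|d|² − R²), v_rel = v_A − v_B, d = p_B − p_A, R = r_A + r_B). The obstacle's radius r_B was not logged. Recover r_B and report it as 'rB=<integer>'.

m = 11444
d = (-8, 16);  v_rel = (-4, 6),  |v_rel|² = 52
v_rel×d = (-4)·(16) − (6)·(-8) = -16
since m = R²·52 − (-16)²:  R² = (256 + 11444) / 52 = 225
R = √225 = 15  ⇒  r_B = 15 − 8 = 7

rB=7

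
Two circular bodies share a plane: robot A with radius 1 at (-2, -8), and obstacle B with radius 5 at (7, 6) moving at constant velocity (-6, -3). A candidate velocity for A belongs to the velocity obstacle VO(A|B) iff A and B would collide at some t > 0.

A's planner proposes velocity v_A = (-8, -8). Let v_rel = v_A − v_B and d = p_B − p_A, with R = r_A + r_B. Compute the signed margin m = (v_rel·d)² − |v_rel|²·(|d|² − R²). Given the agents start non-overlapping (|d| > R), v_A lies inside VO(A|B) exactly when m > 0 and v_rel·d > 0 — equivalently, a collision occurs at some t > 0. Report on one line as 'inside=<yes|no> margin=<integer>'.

d = (9, 14),  |d|² = 277;  R = 1+5 = 6,  c = 277−6² = 241
v_rel = (-2, -5),  |v_rel|² = 29;  v_rel·d = (-2)·(9) + (-5)·(14) = -88
29·t² + 176·t + 241 = 0  ⇒  m = (-88)² − 29·241 = 755
m = 755 > 0,  v_rel·d = -88 < 0  ⇒  outside

inside=no margin=755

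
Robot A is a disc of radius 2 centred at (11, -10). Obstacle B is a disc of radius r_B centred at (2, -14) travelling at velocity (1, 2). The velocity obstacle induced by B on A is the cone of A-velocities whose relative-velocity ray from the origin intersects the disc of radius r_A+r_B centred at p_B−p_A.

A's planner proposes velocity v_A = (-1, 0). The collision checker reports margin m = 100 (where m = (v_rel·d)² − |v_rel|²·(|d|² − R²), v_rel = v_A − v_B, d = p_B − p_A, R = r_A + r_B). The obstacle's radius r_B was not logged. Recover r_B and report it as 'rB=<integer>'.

m = 100
d = (-9, -4);  v_rel = (-2, -2),  |v_rel|² = 8
v_rel×d = (-2)·(-4) − (-2)·(-9) = -10
since m = R²·8 − (-10)²:  R² = (100 + 100) / 8 = 25
R = √25 = 5  ⇒  r_B = 5 − 2 = 3

rB=3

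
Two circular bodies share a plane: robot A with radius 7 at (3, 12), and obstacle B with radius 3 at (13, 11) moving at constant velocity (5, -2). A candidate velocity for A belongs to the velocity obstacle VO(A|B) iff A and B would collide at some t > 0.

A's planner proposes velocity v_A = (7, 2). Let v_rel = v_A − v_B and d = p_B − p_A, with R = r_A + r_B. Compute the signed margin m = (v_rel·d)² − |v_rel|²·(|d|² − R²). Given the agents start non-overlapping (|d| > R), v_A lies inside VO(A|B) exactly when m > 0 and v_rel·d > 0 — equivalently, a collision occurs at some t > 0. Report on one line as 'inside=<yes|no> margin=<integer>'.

d = (10, -1),  |d|² = 101;  R = 7+3 = 10,  c = 101−10² = 1
v_rel = (2, 4),  |v_rel|² = 20;  v_rel·d = (2)·(10) + (4)·(-1) = 16
20·t² − 32·t + 1 = 0  ⇒  m = 16² − 20·1 = 236
m = 236 > 0,  v_rel·d = 16 > 0  ⇒  inside

inside=yes margin=236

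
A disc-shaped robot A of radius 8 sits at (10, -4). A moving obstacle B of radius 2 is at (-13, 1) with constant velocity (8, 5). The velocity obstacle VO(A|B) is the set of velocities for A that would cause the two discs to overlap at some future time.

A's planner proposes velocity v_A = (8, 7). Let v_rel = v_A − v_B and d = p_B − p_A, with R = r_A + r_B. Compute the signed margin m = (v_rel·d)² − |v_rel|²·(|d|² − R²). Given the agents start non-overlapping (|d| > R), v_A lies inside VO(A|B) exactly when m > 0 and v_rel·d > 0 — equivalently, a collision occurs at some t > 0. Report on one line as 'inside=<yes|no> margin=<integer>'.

d = (-23, 5),  |d|² = 554;  R = 8+2 = 10,  c = 554−10² = 454
v_rel = (0, 2),  |v_rel|² = 4;  v_rel·d = (0)·(-23) + (2)·(5) = 10
4·t² − 20·t + 454 = 0  ⇒  m = 10² − 4·454 = -1716
m = -1716 < 0,  v_rel·d = 10 > 0  ⇒  outside

inside=no margin=-1716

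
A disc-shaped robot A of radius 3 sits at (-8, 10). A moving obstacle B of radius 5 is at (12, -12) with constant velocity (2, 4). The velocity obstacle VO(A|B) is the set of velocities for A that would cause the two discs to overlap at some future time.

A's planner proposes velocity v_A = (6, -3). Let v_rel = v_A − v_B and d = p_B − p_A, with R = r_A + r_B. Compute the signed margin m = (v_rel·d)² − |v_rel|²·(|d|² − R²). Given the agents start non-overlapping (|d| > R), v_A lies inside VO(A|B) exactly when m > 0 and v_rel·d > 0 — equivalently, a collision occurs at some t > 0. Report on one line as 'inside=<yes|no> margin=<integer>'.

d = (20, -22),  |d|² = 884;  R = 3+5 = 8,  c = 884−8² = 820
v_rel = (4, -7),  |v_rel|² = 65;  v_rel·d = (4)·(20) + (-7)·(-22) = 234
65·t² − 468·t + 820 = 0  ⇒  m = 234² − 65·820 = 1456
m = 1456 > 0,  v_rel·d = 234 > 0  ⇒  inside

inside=yes margin=1456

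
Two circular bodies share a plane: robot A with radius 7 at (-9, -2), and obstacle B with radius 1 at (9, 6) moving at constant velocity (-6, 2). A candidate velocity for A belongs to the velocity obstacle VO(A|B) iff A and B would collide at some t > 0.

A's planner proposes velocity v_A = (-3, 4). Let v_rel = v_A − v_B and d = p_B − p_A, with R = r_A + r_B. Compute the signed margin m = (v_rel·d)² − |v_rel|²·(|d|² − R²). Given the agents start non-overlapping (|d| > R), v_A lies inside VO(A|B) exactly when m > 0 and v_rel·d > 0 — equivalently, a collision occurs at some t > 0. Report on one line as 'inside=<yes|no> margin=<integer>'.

d = (18, 8),  |d|² = 388;  R = 7+1 = 8,  c = 388−8² = 324
v_rel = (3, 2),  |v_rel|² = 13;  v_rel·d = (3)·(18) + (2)·(8) = 70
13·t² − 140·t + 324 = 0  ⇒  m = 70² − 13·324 = 688
m = 688 > 0,  v_rel·d = 70 > 0  ⇒  inside

inside=yes margin=688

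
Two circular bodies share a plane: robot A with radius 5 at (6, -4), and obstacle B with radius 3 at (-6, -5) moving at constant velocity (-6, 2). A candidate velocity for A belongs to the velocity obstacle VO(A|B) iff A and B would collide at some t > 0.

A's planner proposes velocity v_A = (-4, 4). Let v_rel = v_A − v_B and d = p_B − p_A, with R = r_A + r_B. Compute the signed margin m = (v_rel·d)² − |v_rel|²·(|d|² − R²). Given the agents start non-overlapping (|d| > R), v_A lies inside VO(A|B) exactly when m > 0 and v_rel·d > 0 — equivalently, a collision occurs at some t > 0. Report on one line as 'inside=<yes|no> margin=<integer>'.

d = (-12, -1),  |d|² = 145;  R = 5+3 = 8,  c = 145−8² = 81
v_rel = (2, 2),  |v_rel|² = 8;  v_rel·d = (2)·(-12) + (2)·(-1) = -26
8·t² + 52·t + 81 = 0  ⇒  m = (-26)² − 8·81 = 28
m = 28 > 0,  v_rel·d = -26 < 0  ⇒  outside

inside=no margin=28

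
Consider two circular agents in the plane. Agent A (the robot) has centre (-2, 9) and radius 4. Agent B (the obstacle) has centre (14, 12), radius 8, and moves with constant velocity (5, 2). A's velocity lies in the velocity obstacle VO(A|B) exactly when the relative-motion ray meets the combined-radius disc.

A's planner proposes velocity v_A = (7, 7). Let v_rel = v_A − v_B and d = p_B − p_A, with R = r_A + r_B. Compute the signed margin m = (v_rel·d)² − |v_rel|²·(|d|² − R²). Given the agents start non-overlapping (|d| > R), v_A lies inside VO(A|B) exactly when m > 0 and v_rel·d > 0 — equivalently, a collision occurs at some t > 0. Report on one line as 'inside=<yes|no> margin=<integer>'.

d = (16, 3),  |d|² = 265;  R = 4+8 = 12,  c = 265−12² = 121
v_rel = (2, 5),  |v_rel|² = 29;  v_rel·d = (2)·(16) + (5)·(3) = 47
29·t² − 94·t + 121 = 0  ⇒  m = 47² − 29·121 = -1300
m = -1300 < 0,  v_rel·d = 47 > 0  ⇒  outside

inside=no margin=-1300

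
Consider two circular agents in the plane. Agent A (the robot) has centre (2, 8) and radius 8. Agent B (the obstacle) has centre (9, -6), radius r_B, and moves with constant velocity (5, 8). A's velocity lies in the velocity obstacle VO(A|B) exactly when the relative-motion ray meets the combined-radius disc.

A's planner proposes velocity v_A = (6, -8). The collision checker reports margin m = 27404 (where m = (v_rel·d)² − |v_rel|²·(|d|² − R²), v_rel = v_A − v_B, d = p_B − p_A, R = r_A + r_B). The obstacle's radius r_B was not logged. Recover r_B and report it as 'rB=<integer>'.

m = 27404
d = (7, -14);  v_rel = (1, -16),  |v_rel|² = 257
v_rel×d = (1)·(-14) − (-16)·(7) = 98
since m = R²·257 − 98²:  R² = (9604 + 27404) / 257 = 144
R = √144 = 12  ⇒  r_B = 12 − 8 = 4

rB=4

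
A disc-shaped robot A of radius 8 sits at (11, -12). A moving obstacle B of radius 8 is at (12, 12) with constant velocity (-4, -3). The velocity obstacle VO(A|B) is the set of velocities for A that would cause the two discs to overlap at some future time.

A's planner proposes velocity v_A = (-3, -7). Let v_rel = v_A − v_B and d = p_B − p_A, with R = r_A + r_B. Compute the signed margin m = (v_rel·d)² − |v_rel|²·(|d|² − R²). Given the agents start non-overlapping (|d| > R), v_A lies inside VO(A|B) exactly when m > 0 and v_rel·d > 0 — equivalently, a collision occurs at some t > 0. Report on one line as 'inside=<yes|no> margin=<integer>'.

d = (1, 24),  |d|² = 577;  R = 8+8 = 16,  c = 577−16² = 321
v_rel = (1, -4),  |v_rel|² = 17;  v_rel·d = (1)·(1) + (-4)·(24) = -95
17·t² + 190·t + 321 = 0  ⇒  m = (-95)² − 17·321 = 3568
m = 3568 > 0,  v_rel·d = -95 < 0  ⇒  outside

inside=no margin=3568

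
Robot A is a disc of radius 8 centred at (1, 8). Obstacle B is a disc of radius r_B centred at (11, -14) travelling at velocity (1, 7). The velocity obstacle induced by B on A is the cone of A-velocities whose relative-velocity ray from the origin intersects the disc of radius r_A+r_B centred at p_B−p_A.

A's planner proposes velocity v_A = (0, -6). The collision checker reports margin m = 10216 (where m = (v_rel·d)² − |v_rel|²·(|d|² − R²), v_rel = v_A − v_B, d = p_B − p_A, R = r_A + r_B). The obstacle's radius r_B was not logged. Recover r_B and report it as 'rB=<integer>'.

m = 10216
d = (10, -22);  v_rel = (-1, -13),  |v_rel|² = 170
v_rel×d = (-1)·(-22) − (-13)·(10) = 152
since m = R²·170 − 152²:  R² = (23104 + 10216) / 170 = 196
R = √196 = 14  ⇒  r_B = 14 − 8 = 6

rB=6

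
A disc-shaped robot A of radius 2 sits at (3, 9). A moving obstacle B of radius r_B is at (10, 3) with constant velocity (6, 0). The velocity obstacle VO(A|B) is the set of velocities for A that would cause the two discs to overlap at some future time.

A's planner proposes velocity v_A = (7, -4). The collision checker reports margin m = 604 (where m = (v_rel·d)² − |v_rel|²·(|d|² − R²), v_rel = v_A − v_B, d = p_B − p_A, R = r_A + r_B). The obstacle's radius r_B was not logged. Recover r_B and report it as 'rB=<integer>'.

m = 604
d = (7, -6);  v_rel = (1, -4),  |v_rel|² = 17
v_rel×d = (1)·(-6) − (-4)·(7) = 22
since m = R²·17 − 22²:  R² = (484 + 604) / 17 = 64
R = √64 = 8  ⇒  r_B = 8 − 2 = 6

rB=6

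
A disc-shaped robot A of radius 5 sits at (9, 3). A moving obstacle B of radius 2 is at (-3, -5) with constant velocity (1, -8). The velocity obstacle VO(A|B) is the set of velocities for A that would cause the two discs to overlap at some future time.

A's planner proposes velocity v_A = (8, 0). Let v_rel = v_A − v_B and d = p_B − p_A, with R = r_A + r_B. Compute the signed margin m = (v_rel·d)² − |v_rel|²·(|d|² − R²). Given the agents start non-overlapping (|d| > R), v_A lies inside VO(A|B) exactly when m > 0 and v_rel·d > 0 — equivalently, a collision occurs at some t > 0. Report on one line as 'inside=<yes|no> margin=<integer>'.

d = (-12, -8),  |d|² = 208;  R = 5+2 = 7,  c = 208−7² = 159
v_rel = (7, 8),  |v_rel|² = 113;  v_rel·d = (7)·(-12) + (8)·(-8) = -148
113·t² + 296·t + 159 = 0  ⇒  m = (-148)² − 113·159 = 3937
m = 3937 > 0,  v_rel·d = -148 < 0  ⇒  outside

inside=no margin=3937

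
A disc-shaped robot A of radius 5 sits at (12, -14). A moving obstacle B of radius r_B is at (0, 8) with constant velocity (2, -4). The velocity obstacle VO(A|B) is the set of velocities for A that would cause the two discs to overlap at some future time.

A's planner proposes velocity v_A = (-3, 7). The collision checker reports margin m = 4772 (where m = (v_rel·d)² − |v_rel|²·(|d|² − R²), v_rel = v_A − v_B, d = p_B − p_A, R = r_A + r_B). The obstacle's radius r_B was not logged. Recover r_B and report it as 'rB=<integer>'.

m = 4772
d = (-12, 22);  v_rel = (-5, 11),  |v_rel|² = 146
v_rel×d = (-5)·(22) − (11)·(-12) = 22
since m = R²·146 − 22²:  R² = (484 + 4772) / 146 = 36
R = √36 = 6  ⇒  r_B = 6 − 5 = 1

rB=1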